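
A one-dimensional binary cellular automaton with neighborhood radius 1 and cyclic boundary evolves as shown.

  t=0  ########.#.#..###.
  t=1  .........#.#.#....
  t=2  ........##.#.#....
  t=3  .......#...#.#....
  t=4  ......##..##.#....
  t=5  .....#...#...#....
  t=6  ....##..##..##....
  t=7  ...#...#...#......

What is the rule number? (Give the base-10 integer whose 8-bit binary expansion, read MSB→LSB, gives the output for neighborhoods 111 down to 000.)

  nb ###: next=.  (t=0,i=1, bit7=0)
  nb ##.: next=.  (t=0,i=7, bit6=0)
  nb #.#: next=.  (t=0,i=8, bit5=0)
  nb #..: next=.  (t=0,i=12, bit4=0)
  nb .##: next=.  (t=0,i=0, bit3=0)
  nb .#.: next=#  (t=0,i=9, bit2=1)
  nb ..#: next=#  (t=0,i=13, bit1=1)
  nb ...: next=.  (t=1,i=0, bit0=0)
  bits 00000110 = 6

6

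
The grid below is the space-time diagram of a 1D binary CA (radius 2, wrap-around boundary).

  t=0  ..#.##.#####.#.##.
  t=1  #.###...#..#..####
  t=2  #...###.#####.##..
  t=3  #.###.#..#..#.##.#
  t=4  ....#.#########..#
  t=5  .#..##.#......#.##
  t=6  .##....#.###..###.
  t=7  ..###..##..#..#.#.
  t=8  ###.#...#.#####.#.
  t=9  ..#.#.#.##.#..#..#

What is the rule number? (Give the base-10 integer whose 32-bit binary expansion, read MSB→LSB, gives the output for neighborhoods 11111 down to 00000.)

827824825

  #####|.  b31=0 t=0,i=9
  ####.|.  b30=0 t=0,i=10
  ###.#|#  b29=1 t=0,i=11
  ###..|#  b28=1 t=1,i=4
  ##.##|.  b27=0 t=0,i=6
  ##.#.|.  b26=0 t=0,i=12
  ##..#|.  b25=0 t=2,i=16
  ##...|#  b24=1 t=0,i=17
  #.###|.  b23=0 t=0,i=7
  #.##.|#  b22=1 t=0,i=4
  #.#.#|.  b21=0 t=0,i=13
  #.#..|#  b20=1 t=3,i=6
  #..##|.  b19=0 t=1,i=13
  #..#.|#  b18=1 t=1,i=10
  #...#|#  b17=1 t=0,i=0
  #....|#  b16=1 t=4,i=1
  .####|#  b15=1 t=0,i=8
  .###.|.  b14=0 t=1,i=3
  .##.#|.  b13=0 t=0,i=5
  .##..|#  b12=1 t=0,i=16
  .#.##|#  b11=1 t=0,i=3
  .#.#.|.  b10=0 t=7,i=15
  .#..#|#  b9=1 t=1,i=9
  .#...|.  b8=0 t=2,i=1
  ..###|#  b7=1 t=1,i=14
  ..##.|.  b6=0 t=5,i=4
  ..#.#|#  b5=1 t=0,i=2
  ..#..|#  b4=1 t=1,i=8
  ...##|#  b3=1 t=2,i=3
  ...#.|.  b2=0 t=0,i=1
  ....#|.  b1=0 t=4,i=2
  .....|#  b0=1 t=5,i=10
  bits 00110001010101111001101010111001 = 827824825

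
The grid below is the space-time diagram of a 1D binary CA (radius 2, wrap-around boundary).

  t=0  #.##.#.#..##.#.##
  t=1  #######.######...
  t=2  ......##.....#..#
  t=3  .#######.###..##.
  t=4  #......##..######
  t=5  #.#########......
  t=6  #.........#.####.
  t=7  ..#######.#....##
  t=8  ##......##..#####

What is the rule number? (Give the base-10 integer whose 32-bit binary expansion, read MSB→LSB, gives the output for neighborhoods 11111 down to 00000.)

1047344747

  [31] ##### => .  t=1,i=2
  [30] ####. => .  t=1,i=5
  [29] ###.# => #  t=0,i=0
  [28] ###.. => #  t=1,i=13
  [27] ##.## => #  t=0,i=1
  [26] ##.#. => #  t=0,i=4
  [25] ##..# => #  t=3,i=12
  [24] ##... => .  t=1,i=14
  [23] #.### => .  t=0,i=15
  [22] #.##. => #  t=0,i=2
  [21] #.#.# => #  t=0,i=5
  [20] #.#.. => .  t=0,i=7
  [19] #..## => #  t=0,i=9
  [18] #..#. => #  t=2,i=15
  [17] #...# => .  t=1,i=15
  [16] #.... => #  t=2,i=1
  [15] .#### => .  t=1,i=1
  [14] .###. => .  t=0,i=16
  [13] .##.# => #  t=0,i=3
  [12] .##.. => #  t=2,i=7
  [11] .#.## => .  t=0,i=14
  [10] .#.#. => #  t=0,i=6
  [9] .#..# => #  t=0,i=8
  [8] .#... => .  t=2,i=0
  [7] ..### => .  t=1,i=0
  [6] ..##. => #  t=0,i=10
  [5] ..#.# => #  t=5,i=0
  [4] ..#.. => .  t=2,i=13
  [3] ...## => #  t=1,i=16
  [2] ...#. => .  t=2,i=12
  [1] ....# => #  t=2,i=4
  [0] ..... => #  t=2,i=2
  bits 00111110011011010011011001101011 = 1047344747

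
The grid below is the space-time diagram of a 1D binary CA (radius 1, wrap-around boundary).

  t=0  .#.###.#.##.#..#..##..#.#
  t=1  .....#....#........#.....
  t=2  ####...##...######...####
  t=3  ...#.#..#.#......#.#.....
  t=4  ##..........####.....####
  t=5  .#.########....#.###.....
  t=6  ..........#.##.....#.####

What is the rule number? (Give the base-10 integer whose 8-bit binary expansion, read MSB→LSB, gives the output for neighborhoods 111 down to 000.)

65

  ### -> .   bit 7 = 0  t=0,i=4
  ##. -> #   bit 6 = 1  t=0,i=5
  #.# -> .   bit 5 = 0  t=0,i=0
  #.. -> .   bit 4 = 0  t=0,i=13
  .## -> .   bit 3 = 0  t=0,i=3
  .#. -> .   bit 2 = 0  t=0,i=1
  ..# -> .   bit 1 = 0  t=0,i=14
  ... -> #   bit 0 = 1  t=1,i=0
  bits 01000001 = 65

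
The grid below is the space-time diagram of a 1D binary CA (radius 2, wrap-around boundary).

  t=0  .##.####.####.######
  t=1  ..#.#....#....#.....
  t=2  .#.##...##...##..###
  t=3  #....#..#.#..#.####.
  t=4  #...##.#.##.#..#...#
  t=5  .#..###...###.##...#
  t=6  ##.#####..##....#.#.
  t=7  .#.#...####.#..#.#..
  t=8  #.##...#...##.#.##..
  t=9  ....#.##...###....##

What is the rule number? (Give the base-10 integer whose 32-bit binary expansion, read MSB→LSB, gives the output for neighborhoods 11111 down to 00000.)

396125397

  #####|.  b31=0 t=0,i=16
  ####.|.  b30=0 t=0,i=6
  ###.#|.  b29=0 t=0,i=7
  ###..|#  b28=1 t=5,i=6
  ##.##|.  b27=0 t=0,i=0
  ##.#.|#  b26=1 t=2,i=0
  ##..#|#  b25=1 t=2,i=15
  ##...|#  b24=1 t=2,i=5
  #.###|#  b23=1 t=0,i=4
  #.##.|.  b22=0 t=0,i=1
  #.#.#|.  b21=0 t=2,i=1
  #.#..|#  b20=1 t=1,i=4
  #..##|#  b19=1 t=2,i=16
  #..#.|#  b18=1 t=3,i=7
  #...#|.  b17=0 t=2,i=6
  #....|.  b16=0 t=1,i=6
  .####|.  b15=0 t=0,i=5
  .###.|#  b14=1 t=2,i=18
  .##.#|#  b13=1 t=0,i=2
  .##..|.  b12=0 t=2,i=4
  .#.##|.  b11=0 t=2,i=2
  .#.#.|#  b10=1 t=1,i=3
  .#..#|.  b9=0 t=3,i=6
  .#...|.  b8=0 t=1,i=5
  ..###|#  b7=1 t=2,i=17
  ..##.|#  b6=1 t=2,i=8
  ..#.#|.  b5=0 t=1,i=2
  ..#..|#  b4=1 t=1,i=9
  ...##|.  b3=0 t=2,i=7
  ...#.|#  b2=1 t=1,i=1
  ....#|.  b1=0 t=1,i=0
  .....|#  b0=1 t=1,i=17
  bits 00010111100111000110010011010101 = 396125397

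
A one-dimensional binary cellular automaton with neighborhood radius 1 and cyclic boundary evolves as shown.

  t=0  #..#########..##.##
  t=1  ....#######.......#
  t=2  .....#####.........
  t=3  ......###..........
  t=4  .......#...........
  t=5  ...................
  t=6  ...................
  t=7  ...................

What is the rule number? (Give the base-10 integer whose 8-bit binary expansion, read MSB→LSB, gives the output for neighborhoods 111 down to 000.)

  nb ###: next=#  (t=0,i=4, bit7=1)
  nb ##.: next=.  (t=0,i=0, bit6=0)
  nb #.#: next=.  (t=0,i=16, bit5=0)
  nb #..: next=.  (t=0,i=1, bit4=0)
  nb .##: next=.  (t=0,i=3, bit3=0)
  nb .#.: next=.  (t=1,i=18, bit2=0)
  nb ..#: next=.  (t=0,i=2, bit1=0)
  nb ...: next=.  (t=1,i=1, bit0=0)
  bits 10000000 = 128

128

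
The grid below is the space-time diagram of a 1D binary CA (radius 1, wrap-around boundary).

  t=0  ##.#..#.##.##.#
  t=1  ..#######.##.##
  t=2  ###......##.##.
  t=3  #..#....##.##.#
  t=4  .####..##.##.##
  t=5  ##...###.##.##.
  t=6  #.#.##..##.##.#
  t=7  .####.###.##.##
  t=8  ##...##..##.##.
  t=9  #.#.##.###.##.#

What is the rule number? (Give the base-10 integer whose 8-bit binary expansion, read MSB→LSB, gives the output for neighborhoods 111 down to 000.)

62

  ###|.  b7=0 t=0,i=0
  ##.|.  b6=0 t=0,i=1
  #.#|#  b5=1 t=0,i=2
  #..|#  b4=1 t=0,i=4
  .##|#  b3=1 t=0,i=8
  .#.|#  b2=1 t=0,i=3
  ..#|#  b1=1 t=0,i=5
  ...|.  b0=0 t=2,i=4
  bits 00111110 = 62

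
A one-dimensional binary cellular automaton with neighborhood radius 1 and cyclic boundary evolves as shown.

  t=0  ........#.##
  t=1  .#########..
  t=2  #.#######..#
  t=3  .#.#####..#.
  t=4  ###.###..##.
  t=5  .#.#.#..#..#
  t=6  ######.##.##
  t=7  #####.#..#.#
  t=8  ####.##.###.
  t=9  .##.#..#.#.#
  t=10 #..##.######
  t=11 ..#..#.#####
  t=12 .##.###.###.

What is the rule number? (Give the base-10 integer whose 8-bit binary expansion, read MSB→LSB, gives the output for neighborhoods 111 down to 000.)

167

  ### -> #   bit 7 = 1  t=1,i=2
  ##. -> .   bit 6 = 0  t=0,i=11
  #.# -> #   bit 5 = 1  t=0,i=9
  #.. -> .   bit 4 = 0  t=0,i=0
  .## -> .   bit 3 = 0  t=0,i=10
  .#. -> #   bit 2 = 1  t=0,i=8
  ..# -> #   bit 1 = 1  t=0,i=7
  ... -> #   bit 0 = 1  t=0,i=1
  bits 10100111 = 167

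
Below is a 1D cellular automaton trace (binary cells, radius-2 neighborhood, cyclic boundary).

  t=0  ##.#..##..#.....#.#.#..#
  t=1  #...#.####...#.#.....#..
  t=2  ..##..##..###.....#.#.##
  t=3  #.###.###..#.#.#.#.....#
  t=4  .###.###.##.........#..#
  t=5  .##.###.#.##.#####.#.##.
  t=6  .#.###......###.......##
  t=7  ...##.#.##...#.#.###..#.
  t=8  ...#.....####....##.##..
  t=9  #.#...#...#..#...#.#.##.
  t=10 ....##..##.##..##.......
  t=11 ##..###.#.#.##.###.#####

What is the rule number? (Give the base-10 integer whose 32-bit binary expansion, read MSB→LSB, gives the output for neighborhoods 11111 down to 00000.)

193385029

  nb #####: next=.  (t=5,i=15, bit31=0)
  nb ####.: next=.  (t=1,i=8, bit30=0)
  nb ###.#: next=.  (t=0,i=1, bit29=0)
  nb ###..: next=.  (t=1,i=9, bit28=0)
  nb ##.##: next=#  (t=3,i=1, bit27=1)
  nb ##.#.: next=.  (t=0,i=2, bit26=0)
  nb ##..#: next=#  (t=0,i=8, bit25=1)
  nb ##...: next=#  (t=1,i=10, bit24=1)
  nb #.###: next=#  (t=1,i=6, bit23=1)
  nb #.##.: next=.  (t=2,i=22, bit22=0)
  nb #.#.#: next=.  (t=0,i=18, bit21=0)
  nb #.#..: next=.  (t=0,i=3, bit20=0)
  nb #..##: next=.  (t=0,i=5, bit19=0)
  nb #..#.: next=#  (t=0,i=9, bit18=1)
  nb #...#: next=#  (t=1,i=2, bit17=1)
  nb #....: next=.  (t=0,i=12, bit16=0)
  nb .####: next=#  (t=1,i=7, bit15=1)
  nb .###.: next=#  (t=0,i=0, bit14=1)
  nb .##.#: next=.  (t=3,i=0, bit13=0)
  nb .##..: next=#  (t=0,i=7, bit12=1)
  nb .#.##: next=.  (t=1,i=5, bit11=0)
  nb .#.#.: next=.  (t=0,i=17, bit10=0)
  nb .#..#: next=#  (t=0,i=4, bit9=1)
  nb .#...: next=.  (t=0,i=11, bit8=0)
  nb ..###: next=.  (t=0,i=23, bit7=0)
  nb ..##.: next=#  (t=0,i=6, bit6=1)
  nb ..#.#: next=.  (t=0,i=16, bit5=0)
  nb ..#..: next=.  (t=0,i=10, bit4=0)
  nb ...##: next=.  (t=3,i=22, bit3=0)
  nb ...#.: next=#  (t=0,i=15, bit2=1)
  nb ....#: next=.  (t=0,i=14, bit1=0)
  nb .....: next=#  (t=0,i=13, bit0=1)
  bits 00001011100001101101001001000101 = 193385029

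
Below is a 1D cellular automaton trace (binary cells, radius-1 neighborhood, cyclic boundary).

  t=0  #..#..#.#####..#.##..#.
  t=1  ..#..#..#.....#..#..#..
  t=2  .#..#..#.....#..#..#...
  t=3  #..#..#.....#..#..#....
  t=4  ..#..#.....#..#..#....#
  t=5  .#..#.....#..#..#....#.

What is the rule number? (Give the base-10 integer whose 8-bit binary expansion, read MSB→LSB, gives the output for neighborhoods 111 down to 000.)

  [7] ### => .  t=0,i=9
  [6] ##. => .  t=0,i=12
  [5] #.# => .  t=0,i=7
  [4] #.. => .  t=0,i=1
  [3] .## => #  t=0,i=8
  [2] .#. => .  t=0,i=0
  [1] ..# => #  t=0,i=2
  [0] ... => .  t=1,i=0
  bits 00001010 = 10

10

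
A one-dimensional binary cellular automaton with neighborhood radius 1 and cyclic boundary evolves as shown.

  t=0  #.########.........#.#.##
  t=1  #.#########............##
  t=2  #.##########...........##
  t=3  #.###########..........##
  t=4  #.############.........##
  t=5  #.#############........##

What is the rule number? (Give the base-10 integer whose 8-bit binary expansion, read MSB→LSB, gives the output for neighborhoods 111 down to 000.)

216

  ###|#  b7=1 t=0,i=3
  ##.|#  b6=1 t=0,i=0
  #.#|.  b5=0 t=0,i=1
  #..|#  b4=1 t=0,i=10
  .##|#  b3=1 t=0,i=2
  .#.|.  b2=0 t=0,i=19
  ..#|.  b1=0 t=0,i=18
  ...|.  b0=0 t=0,i=11
  bits 11011000 = 216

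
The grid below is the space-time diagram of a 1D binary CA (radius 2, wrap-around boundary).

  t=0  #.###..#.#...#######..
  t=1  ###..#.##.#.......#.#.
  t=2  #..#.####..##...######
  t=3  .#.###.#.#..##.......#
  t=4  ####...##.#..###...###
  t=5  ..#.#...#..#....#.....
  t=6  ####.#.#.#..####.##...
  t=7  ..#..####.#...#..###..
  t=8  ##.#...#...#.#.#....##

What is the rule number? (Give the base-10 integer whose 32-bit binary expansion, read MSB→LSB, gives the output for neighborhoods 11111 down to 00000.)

  #####|.  b31=0 t=0,i=15
  ####.|#  b30=1 t=0,i=18
  ###.#|.  b29=0 t=3,i=5
  ###..|.  b28=0 t=0,i=4
  ##.##|.  b27=0 t=6,i=16
  ##.#.|.  b26=0 t=1,i=9
  ##..#|#  b25=1 t=0,i=5
  ##...|#  b24=1 t=2,i=13
  #.###|#  b23=1 t=0,i=2
  #.##.|#  b22=1 t=1,i=7
  #.#.#|#  b21=1 t=1,i=20
  #.#..|.  b20=0 t=0,i=9
  #..##|.  b19=0 t=2,i=10
  #..#.|.  b18=0 t=0,i=6
  #...#|.  b17=0 t=0,i=11
  #....|#  b16=1 t=1,i=12
  .####|.  b15=0 t=0,i=14
  .###.|.  b14=0 t=0,i=3
  .##.#|#  b13=1 t=1,i=8
  .##..|#  b12=1 t=2,i=12
  .#.##|#  b11=1 t=0,i=1
  .#.#.|#  b10=1 t=0,i=8
  .#..#|#  b9=1 t=3,i=10
  .#...|#  b8=1 t=0,i=10
  ..###|.  b7=0 t=0,i=13
  ..##.|.  b6=0 t=2,i=11
  ..#.#|#  b5=1 t=0,i=0
  ..#..|.  b4=0 t=5,i=8
  ...##|.  b3=0 t=0,i=12
  ...#.|#  b2=1 t=1,i=17
  ....#|#  b1=1 t=1,i=16
  .....|.  b0=0 t=1,i=13
  bits 01000011111000010011111100100110 = 1138835238

1138835238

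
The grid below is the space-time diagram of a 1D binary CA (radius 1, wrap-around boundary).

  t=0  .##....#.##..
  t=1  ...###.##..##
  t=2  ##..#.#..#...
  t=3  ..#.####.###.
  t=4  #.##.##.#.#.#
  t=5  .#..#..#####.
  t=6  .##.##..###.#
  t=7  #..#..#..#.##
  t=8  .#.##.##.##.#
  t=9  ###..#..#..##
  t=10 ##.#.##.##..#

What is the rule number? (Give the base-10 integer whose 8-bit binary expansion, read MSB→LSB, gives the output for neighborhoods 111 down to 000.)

181

  ###|#  b7=1 t=1,i=4
  ##.|.  b6=0 t=0,i=2
  #.#|#  b5=1 t=0,i=8
  #..|#  b4=1 t=0,i=3
  .##|.  b3=0 t=0,i=1
  .#.|#  b2=1 t=0,i=7
  ..#|.  b1=0 t=0,i=0
  ...|#  b0=1 t=0,i=4
  bits 10110101 = 181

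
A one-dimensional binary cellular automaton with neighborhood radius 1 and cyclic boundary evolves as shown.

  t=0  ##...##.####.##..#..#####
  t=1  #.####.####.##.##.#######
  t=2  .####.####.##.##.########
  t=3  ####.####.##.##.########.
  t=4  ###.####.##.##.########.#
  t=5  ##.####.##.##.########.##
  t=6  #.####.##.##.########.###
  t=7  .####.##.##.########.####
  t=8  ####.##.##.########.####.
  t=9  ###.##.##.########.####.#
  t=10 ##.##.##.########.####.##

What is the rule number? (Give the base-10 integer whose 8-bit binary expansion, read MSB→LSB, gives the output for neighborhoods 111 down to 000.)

187

  [7] ### => #  t=0,i=0
  [6] ##. => .  t=0,i=1
  [5] #.# => #  t=0,i=7
  [4] #.. => #  t=0,i=2
  [3] .## => #  t=0,i=5
  [2] .#. => .  t=0,i=17
  [1] ..# => #  t=0,i=4
  [0] ... => #  t=0,i=3
  bits 10111011 = 187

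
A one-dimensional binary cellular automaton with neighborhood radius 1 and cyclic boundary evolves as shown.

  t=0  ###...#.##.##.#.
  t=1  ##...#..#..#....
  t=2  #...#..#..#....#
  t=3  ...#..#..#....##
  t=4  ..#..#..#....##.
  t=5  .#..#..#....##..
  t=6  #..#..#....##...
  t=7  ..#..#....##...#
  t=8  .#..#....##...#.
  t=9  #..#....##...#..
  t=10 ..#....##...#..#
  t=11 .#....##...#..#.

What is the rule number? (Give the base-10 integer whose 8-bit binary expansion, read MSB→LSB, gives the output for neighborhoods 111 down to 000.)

  ### -> #   bit 7 = 1  t=0,i=1
  ##. -> .   bit 6 = 0  t=0,i=2
  #.# -> .   bit 5 = 0  t=0,i=7
  #.. -> .   bit 4 = 0  t=0,i=3
  .## -> #   bit 3 = 1  t=0,i=0
  .#. -> .   bit 2 = 0  t=0,i=6
  ..# -> #   bit 1 = 1  t=0,i=5
  ... -> .   bit 0 = 0  t=0,i=4
  bits 10001010 = 138

138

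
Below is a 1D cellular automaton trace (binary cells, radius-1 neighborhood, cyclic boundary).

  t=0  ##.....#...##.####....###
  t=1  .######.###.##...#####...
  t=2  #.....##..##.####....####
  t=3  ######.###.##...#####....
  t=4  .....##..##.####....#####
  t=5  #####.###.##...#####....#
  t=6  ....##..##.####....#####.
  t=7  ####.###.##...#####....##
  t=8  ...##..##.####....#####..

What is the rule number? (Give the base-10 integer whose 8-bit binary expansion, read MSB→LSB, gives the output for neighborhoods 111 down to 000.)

115

  [7] ### => .  t=0,i=0
  [6] ##. => #  t=0,i=1
  [5] #.# => #  t=0,i=13
  [4] #.. => #  t=0,i=2
  [3] .## => .  t=0,i=11
  [2] .#. => .  t=0,i=7
  [1] ..# => #  t=0,i=6
  [0] ... => #  t=0,i=3
  bits 01110011 = 115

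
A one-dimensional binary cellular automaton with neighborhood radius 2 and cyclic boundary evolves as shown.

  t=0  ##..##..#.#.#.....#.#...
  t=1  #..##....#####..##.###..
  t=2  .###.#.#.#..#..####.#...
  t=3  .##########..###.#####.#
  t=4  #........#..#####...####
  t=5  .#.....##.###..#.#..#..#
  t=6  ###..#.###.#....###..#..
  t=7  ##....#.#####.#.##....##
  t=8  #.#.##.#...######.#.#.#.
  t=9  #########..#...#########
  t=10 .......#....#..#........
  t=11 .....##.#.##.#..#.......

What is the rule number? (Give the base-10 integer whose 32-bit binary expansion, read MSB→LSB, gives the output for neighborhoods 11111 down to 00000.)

  nb #####: next=.  (t=1,i=11, bit31=0)
  nb ####.: next=#  (t=1,i=12, bit30=1)
  nb ###.#: next=#  (t=2,i=3, bit29=1)
  nb ###..: next=.  (t=1,i=13, bit28=0)
  nb ##.##: next=#  (t=1,i=18, bit27=1)
  nb ##.#.: next=#  (t=2,i=4, bit26=1)
  nb ##..#: next=.  (t=0,i=2, bit25=0)
  nb ##...: next=#  (t=1,i=5, bit24=1)
  nb #.###: next=.  (t=1,i=19, bit23=0)
  nb #.##.: next=#  (t=7,i=16, bit22=1)
  nb #.#.#: next=#  (t=0,i=10, bit21=1)
  nb #.#..: next=#  (t=0,i=12, bit20=1)
  nb #..##: next=#  (t=0,i=3, bit19=1)
  nb #..#.: next=.  (t=0,i=7, bit18=0)
  nb #...#: next=.  (t=0,i=22, bit17=0)
  nb #....: next=.  (t=0,i=14, bit16=0)
  nb .####: next=.  (t=1,i=10, bit15=0)
  nb .###.: next=#  (t=1,i=20, bit14=1)
  nb .##.#: next=#  (t=1,i=17, bit13=1)
  nb .##..: next=.  (t=0,i=1, bit12=0)
  nb .#.##: next=#  (t=3,i=0, bit11=1)
  nb .#.#.: next=#  (t=0,i=9, bit10=1)
  nb .#..#: next=#  (t=1,i=1, bit9=1)
  nb .#...: next=#  (t=0,i=13, bit8=1)
  nb ..###: next=#  (t=1,i=9, bit7=1)
  nb ..##.: next=#  (t=0,i=0, bit6=1)
  nb ..#.#: next=.  (t=0,i=8, bit5=0)
  nb ..#..: next=.  (t=1,i=0, bit4=0)
  nb ...##: next=.  (t=0,i=23, bit3=0)
  nb ...#.: next=#  (t=0,i=17, bit2=1)
  nb ....#: next=#  (t=0,i=16, bit1=1)
  nb .....: next=.  (t=0,i=15, bit0=0)
  bits 01101101011110000110111111000110 = 1836609478

1836609478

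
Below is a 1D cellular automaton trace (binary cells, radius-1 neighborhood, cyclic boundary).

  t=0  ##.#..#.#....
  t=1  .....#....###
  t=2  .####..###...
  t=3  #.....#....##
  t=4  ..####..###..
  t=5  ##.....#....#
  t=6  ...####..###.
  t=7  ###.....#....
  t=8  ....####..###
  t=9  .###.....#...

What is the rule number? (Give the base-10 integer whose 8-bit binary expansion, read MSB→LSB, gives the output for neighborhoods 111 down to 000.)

  nb ###: next=.  (t=1,i=11, bit7=0)
  nb ##.: next=.  (t=0,i=1, bit6=0)
  nb #.#: next=.  (t=0,i=2, bit5=0)
  nb #..: next=.  (t=0,i=4, bit4=0)
  nb .##: next=.  (t=0,i=0, bit3=0)
  nb .#.: next=.  (t=0,i=3, bit2=0)
  nb ..#: next=#  (t=0,i=5, bit1=1)
  nb ...: next=#  (t=0,i=10, bit0=1)
  bits 00000011 = 3

3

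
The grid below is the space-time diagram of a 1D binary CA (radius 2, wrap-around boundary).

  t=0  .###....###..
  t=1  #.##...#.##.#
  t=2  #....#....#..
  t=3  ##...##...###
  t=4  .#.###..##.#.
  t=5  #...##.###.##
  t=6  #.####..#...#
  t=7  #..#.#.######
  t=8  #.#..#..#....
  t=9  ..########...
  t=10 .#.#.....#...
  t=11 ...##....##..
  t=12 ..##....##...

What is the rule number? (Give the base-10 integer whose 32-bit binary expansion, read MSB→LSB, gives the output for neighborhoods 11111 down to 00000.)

272556888

  nb #####: next=.  (t=3,i=12, bit31=0)
  nb ####.: next=.  (t=3,i=0, bit30=0)
  nb ###.#: next=.  (t=5,i=9, bit29=0)
  nb ###..: next=#  (t=0,i=3, bit28=1)
  nb ##.##: next=.  (t=1,i=1, bit27=0)
  nb ##.#.: next=.  (t=4,i=10, bit26=0)
  nb ##..#: next=.  (t=4,i=6, bit25=0)
  nb ##...: next=.  (t=0,i=4, bit24=0)
  nb #.###: next=.  (t=4,i=3, bit23=0)
  nb #.##.: next=.  (t=1,i=2, bit22=0)
  nb #.#.#: next=#  (t=7,i=5, bit21=1)
  nb #.#..: next=#  (t=4,i=11, bit20=1)
  nb #..##: next=#  (t=4,i=7, bit19=1)
  nb #..#.: next=#  (t=2,i=12, bit18=1)
  nb #...#: next=#  (t=0,i=12, bit17=1)
  nb #....: next=.  (t=0,i=5, bit16=0)
  nb .####: next=#  (t=3,i=11, bit15=1)
  nb .###.: next=#  (t=0,i=2, bit14=1)
  nb .##.#: next=#  (t=1,i=0, bit13=1)
  nb .##..: next=.  (t=1,i=3, bit12=0)
  nb .#.##: next=.  (t=1,i=8, bit11=0)
  nb .#.#.: next=.  (t=7,i=4, bit10=0)
  nb .#..#: next=#  (t=2,i=11, bit9=1)
  nb .#...: next=#  (t=2,i=1, bit8=1)
  nb ..###: next=.  (t=0,i=1, bit7=0)
  nb ..##.: next=#  (t=3,i=5, bit6=1)
  nb ..#.#: next=.  (t=1,i=7, bit5=0)
  nb ..#..: next=#  (t=2,i=0, bit4=1)
  nb ...##: next=#  (t=0,i=0, bit3=1)
  nb ...#.: next=.  (t=1,i=6, bit2=0)
  nb ....#: next=.  (t=0,i=6, bit1=0)
  nb .....: next=.  (t=9,i=12, bit0=0)
  bits 00010000001111101110001101011000 = 272556888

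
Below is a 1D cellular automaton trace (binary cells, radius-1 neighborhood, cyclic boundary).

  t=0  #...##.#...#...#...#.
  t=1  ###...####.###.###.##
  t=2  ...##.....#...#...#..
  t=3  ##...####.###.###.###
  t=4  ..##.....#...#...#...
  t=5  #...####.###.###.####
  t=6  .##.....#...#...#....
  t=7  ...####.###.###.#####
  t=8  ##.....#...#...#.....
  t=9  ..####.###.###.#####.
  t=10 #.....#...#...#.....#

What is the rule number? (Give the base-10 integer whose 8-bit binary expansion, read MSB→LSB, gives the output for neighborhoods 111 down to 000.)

  [7] ### => .  t=1,i=0
  [6] ##. => .  t=0,i=5
  [5] #.# => #  t=0,i=6
  [4] #.. => #  t=0,i=1
  [3] .## => .  t=0,i=4
  [2] .#. => #  t=0,i=0
  [1] ..# => .  t=0,i=3
  [0] ... => #  t=0,i=2
  bits 00110101 = 53

53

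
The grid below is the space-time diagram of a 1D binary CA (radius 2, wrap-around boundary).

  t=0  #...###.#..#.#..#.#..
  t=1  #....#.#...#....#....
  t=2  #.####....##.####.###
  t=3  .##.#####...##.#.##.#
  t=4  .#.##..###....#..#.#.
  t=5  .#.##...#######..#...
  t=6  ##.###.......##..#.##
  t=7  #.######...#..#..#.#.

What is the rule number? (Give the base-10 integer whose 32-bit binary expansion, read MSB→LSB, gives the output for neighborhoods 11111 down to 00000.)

  ##### -> .   bit 31 = 0  t=3,i=6
  ####. -> #   bit 30 = 1  t=2,i=4
  ###.# -> .   bit 29 = 0  t=0,i=6
  ###.. -> #   bit 28 = 1  t=2,i=5
  ##.## -> #   bit 27 = 1  t=2,i=1
  ##.#. -> #   bit 26 = 1  t=0,i=7
  ##..# -> .   bit 25 = 0  t=4,i=5
  ##... -> #   bit 24 = 1  t=2,i=6
  #.### -> #   bit 23 = 1  t=2,i=2
  #.##. -> #   bit 22 = 1  t=3,i=1
  #.#.# -> .   bit 21 = 0  t=3,i=15
  #.#.. -> .   bit 20 = 0  t=0,i=8
  #..## -> .   bit 19 = 0  t=4,i=6
  #..#. -> .   bit 18 = 0  t=0,i=10
  #...# -> .   bit 17 = 0  t=0,i=2
  #.... -> #   bit 16 = 1  t=1,i=2
  .#### -> .   bit 15 = 0  t=2,i=3
  .###. -> #   bit 14 = 1  t=0,i=5
  .##.# -> .   bit 13 = 0  t=2,i=11
  .##.. -> #   bit 12 = 1  t=4,i=4
  .#.## -> .   bit 11 = 0  t=3,i=0
  .#.#. -> .   bit 10 = 0  t=0,i=12
  .#..# -> .   bit 9 = 0  t=0,i=9
  .#... -> .   bit 8 = 0  t=0,i=1
  ..### -> .   bit 7 = 0  t=0,i=4
  ..##. -> .   bit 6 = 0  t=2,i=10
  ..#.# -> #   bit 5 = 1  t=0,i=11
  ..#.. -> #   bit 4 = 1  t=0,i=0
  ...## -> .   bit 3 = 0  t=0,i=3
  ...#. -> #   bit 2 = 1  t=1,i=4
  ....# -> #   bit 1 = 1  t=1,i=3
  ..... -> .   bit 0 = 0  t=6,i=8
  bits 01011101110000010101000000110110 = 1572950070

1572950070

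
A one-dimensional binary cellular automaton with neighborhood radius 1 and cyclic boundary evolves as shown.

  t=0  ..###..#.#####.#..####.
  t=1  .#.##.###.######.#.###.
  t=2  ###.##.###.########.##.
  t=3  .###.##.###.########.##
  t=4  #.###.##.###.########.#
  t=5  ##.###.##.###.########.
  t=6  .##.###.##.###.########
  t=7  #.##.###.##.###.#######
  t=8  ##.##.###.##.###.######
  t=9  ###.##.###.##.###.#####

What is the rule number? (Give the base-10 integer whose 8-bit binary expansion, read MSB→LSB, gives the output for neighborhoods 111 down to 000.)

  [7] ### => #  t=0,i=3
  [6] ##. => #  t=0,i=4
  [5] #.# => #  t=0,i=8
  [4] #.. => .  t=0,i=5
  [3] .## => .  t=0,i=2
  [2] .#. => #  t=0,i=7
  [1] ..# => #  t=0,i=1
  [0] ... => .  t=0,i=0
  bits 11100110 = 230

230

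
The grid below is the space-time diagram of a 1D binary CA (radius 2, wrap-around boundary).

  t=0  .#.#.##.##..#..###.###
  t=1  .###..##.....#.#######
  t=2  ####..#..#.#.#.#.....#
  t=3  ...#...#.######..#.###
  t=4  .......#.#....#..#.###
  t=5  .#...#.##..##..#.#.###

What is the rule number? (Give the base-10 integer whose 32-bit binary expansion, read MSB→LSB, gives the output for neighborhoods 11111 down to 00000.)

950101738

  [31] ##### => .  t=1,i=17
  [30] ####. => .  t=1,i=20
  [29] ###.# => #  t=0,i=17
  [28] ###.. => #  t=1,i=3
  [27] ##.## => #  t=0,i=7
  [26] ##.#. => .  t=0,i=0
  [25] ##..# => .  t=0,i=10
  [24] ##... => .  t=1,i=8
  [23] #.### => #  t=0,i=19
  [22] #.##. => .  t=0,i=5
  [21] #.#.# => #  t=0,i=1
  [20] #.#.. => .  t=2,i=15
  [19] #..## => .  t=0,i=14
  [18] #..#. => .  t=0,i=11
  [17] #...# => .  t=3,i=1
  [16] #.... => #  t=1,i=9
  [15] .#### => .  t=1,i=16
  [14] .###. => #  t=0,i=16
  [13] .##.# => #  t=0,i=6
  [12] .##.. => .  t=0,i=9
  [11] .#.## => .  t=0,i=4
  [10] .#.#. => #  t=0,i=2
  [9] .#..# => #  t=0,i=13
  [8] .#... => .  t=2,i=16
  [7] ..### => #  t=0,i=15
  [6] ..##. => #  t=1,i=6
  [5] ..#.# => #  t=1,i=13
  [4] ..#.. => .  t=0,i=12
  [3] ...## => #  t=2,i=20
  [2] ...#. => .  t=1,i=12
  [1] ....# => #  t=1,i=11
  [0] ..... => .  t=1,i=10
  bits 00111000101000010110011011101010 = 950101738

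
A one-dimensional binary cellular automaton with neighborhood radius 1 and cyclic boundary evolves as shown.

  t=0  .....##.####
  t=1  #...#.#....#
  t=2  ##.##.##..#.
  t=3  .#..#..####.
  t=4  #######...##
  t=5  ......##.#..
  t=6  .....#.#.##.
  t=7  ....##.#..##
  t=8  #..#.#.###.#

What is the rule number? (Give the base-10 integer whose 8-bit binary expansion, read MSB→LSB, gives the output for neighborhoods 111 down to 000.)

  ###|.  b7=0 t=0,i=9
  ##.|#  b6=1 t=0,i=6
  #.#|.  b5=0 t=0,i=7
  #..|#  b4=1 t=0,i=0
  .##|.  b3=0 t=0,i=5
  .#.|#  b2=1 t=1,i=4
  ..#|#  b1=1 t=0,i=4
  ...|.  b0=0 t=0,i=1
  bits 01010110 = 86

86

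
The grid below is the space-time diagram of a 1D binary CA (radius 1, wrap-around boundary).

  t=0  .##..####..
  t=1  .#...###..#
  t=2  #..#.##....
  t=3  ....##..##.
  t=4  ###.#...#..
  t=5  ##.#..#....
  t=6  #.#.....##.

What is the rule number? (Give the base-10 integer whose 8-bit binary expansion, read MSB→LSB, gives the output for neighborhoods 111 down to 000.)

  ### -> #   bit 7 = 1  t=0,i=6
  ##. -> .   bit 6 = 0  t=0,i=2
  #.# -> #   bit 5 = 1  t=1,i=0
  #.. -> .   bit 4 = 0  t=0,i=3
  .## -> #   bit 3 = 1  t=0,i=1
  .#. -> .   bit 2 = 0  t=1,i=1
  ..# -> .   bit 1 = 0  t=0,i=0
  ... -> #   bit 0 = 1  t=0,i=10
  bits 10101001 = 169

169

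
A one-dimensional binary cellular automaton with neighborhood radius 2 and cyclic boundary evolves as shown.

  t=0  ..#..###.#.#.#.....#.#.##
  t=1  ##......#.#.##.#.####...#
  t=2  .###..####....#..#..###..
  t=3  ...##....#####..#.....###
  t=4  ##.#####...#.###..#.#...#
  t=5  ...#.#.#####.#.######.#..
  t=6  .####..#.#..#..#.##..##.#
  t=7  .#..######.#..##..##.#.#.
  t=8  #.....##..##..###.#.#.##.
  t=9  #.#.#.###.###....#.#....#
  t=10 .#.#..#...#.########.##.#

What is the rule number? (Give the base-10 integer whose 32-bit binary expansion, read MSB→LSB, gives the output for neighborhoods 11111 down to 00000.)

2543260774

  nb #####: next=#  (t=3,i=11, bit31=1)
  nb ####.: next=.  (t=1,i=19, bit30=0)
  nb ###.#: next=.  (t=0,i=7, bit29=0)
  nb ###..: next=#  (t=1,i=1, bit28=1)
  nb ##.##: next=.  (t=4,i=2, bit27=0)
  nb ##.#.: next=#  (t=0,i=8, bit26=1)
  nb ##..#: next=#  (t=0,i=0, bit25=1)
  nb ##...: next=#  (t=1,i=2, bit24=1)
  nb #.###: next=#  (t=1,i=17, bit23=1)
  nb #.##.: next=.  (t=0,i=23, bit22=0)
  nb #.#.#: next=.  (t=0,i=9, bit21=0)
  nb #.#..: next=#  (t=0,i=13, bit20=1)
  nb #..##: next=.  (t=0,i=4, bit19=0)
  nb #..#.: next=#  (t=0,i=1, bit18=1)
  nb #...#: next=#  (t=1,i=22, bit17=1)
  nb #....: next=#  (t=0,i=15, bit16=1)
  nb .####: next=.  (t=1,i=18, bit15=0)
  nb .###.: next=.  (t=0,i=6, bit14=0)
  nb .##.#: next=.  (t=1,i=13, bit13=0)
  nb .##..: next=#  (t=0,i=24, bit12=1)
  nb .#.##: next=.  (t=0,i=22, bit11=0)
  nb .#.#.: next=#  (t=0,i=10, bit10=1)
  nb .#..#: next=.  (t=0,i=3, bit9=0)
  nb .#...: next=.  (t=0,i=14, bit8=0)
  nb ..###: next=.  (t=0,i=5, bit7=0)
  nb ..##.: next=#  (t=3,i=3, bit6=1)
  nb ..#.#: next=#  (t=0,i=19, bit5=1)
  nb ..#..: next=.  (t=0,i=2, bit4=0)
  nb ...##: next=.  (t=1,i=23, bit3=0)
  nb ...#.: next=#  (t=0,i=18, bit2=1)
  nb ....#: next=#  (t=0,i=17, bit1=1)
  nb .....: next=.  (t=0,i=16, bit0=0)
  bits 10010111100101110001010001100110 = 2543260774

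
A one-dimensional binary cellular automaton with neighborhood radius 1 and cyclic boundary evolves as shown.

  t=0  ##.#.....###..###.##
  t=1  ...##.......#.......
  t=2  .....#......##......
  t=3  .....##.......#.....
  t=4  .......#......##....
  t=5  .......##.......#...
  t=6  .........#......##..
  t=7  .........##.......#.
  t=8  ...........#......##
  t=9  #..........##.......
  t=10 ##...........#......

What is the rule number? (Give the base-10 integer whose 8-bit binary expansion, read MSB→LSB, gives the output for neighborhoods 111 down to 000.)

  nb ###: next=.  (t=0,i=0, bit7=0)
  nb ##.: next=.  (t=0,i=1, bit6=0)
  nb #.#: next=.  (t=0,i=2, bit5=0)
  nb #..: next=#  (t=0,i=4, bit4=1)
  nb .##: next=.  (t=0,i=9, bit3=0)
  nb .#.: next=#  (t=0,i=3, bit2=1)
  nb ..#: next=.  (t=0,i=8, bit1=0)
  nb ...: next=.  (t=0,i=5, bit0=0)
  bits 00010100 = 20

20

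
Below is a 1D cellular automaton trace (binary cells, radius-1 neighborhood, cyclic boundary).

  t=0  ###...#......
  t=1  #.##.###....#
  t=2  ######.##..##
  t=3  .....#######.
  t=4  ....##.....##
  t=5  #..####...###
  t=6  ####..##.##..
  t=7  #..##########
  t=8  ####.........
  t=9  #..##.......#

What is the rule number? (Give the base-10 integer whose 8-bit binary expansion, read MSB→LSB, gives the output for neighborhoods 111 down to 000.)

  nb ###: next=.  (t=0,i=1, bit7=0)
  nb ##.: next=#  (t=0,i=2, bit6=1)
  nb #.#: next=#  (t=1,i=1, bit5=1)
  nb #..: next=#  (t=0,i=3, bit4=1)
  nb .##: next=#  (t=0,i=0, bit3=1)
  nb .#.: next=#  (t=0,i=6, bit2=1)
  nb ..#: next=#  (t=0,i=5, bit1=1)
  nb ...: next=.  (t=0,i=4, bit0=0)
  bits 01111110 = 126

126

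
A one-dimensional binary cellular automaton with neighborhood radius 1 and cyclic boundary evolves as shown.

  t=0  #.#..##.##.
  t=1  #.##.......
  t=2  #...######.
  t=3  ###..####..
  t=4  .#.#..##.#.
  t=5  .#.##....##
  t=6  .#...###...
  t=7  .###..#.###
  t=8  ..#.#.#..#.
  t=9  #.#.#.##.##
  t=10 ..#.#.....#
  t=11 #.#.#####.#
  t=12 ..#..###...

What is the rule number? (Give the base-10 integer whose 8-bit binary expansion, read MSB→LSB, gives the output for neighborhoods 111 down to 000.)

149

  [7] ### => #  t=2,i=5
  [6] ##. => .  t=0,i=6
  [5] #.# => .  t=0,i=1
  [4] #.. => #  t=0,i=3
  [3] .## => .  t=0,i=5
  [2] .#. => #  t=0,i=0
  [1] ..# => .  t=0,i=4
  [0] ... => #  t=1,i=5
  bits 10010101 = 149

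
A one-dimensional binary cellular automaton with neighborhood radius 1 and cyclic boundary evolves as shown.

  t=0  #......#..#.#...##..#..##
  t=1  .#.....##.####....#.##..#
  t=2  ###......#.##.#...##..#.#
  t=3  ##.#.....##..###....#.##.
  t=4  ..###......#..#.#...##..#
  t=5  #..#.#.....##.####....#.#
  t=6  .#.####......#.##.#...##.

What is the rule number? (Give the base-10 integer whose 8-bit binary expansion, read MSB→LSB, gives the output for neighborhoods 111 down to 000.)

  [7] ### => #  t=0,i=24
  [6] ##. => .  t=0,i=0
  [5] #.# => #  t=0,i=11
  [4] #.. => #  t=0,i=1
  [3] .## => .  t=0,i=16
  [2] .#. => #  t=0,i=7
  [1] ..# => .  t=0,i=6
  [0] ... => .  t=0,i=2
  bits 10110100 = 180

180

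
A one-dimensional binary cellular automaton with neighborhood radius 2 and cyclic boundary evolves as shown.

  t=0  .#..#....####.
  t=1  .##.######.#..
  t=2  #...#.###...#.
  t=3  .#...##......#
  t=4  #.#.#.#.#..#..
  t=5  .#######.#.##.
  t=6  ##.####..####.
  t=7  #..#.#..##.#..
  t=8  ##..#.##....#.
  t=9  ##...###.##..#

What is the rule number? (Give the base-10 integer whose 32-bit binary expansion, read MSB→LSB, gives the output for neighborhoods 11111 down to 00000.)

  [31] ##### => #  t=1,i=6
  [30] ####. => #  t=0,i=11
  [29] ###.# => .  t=1,i=9
  [28] ###.. => .  t=0,i=12
  [27] ##.## => .  t=1,i=3
  [26] ##.#. => .  t=1,i=10
  [25] ##..# => .  t=0,i=13
  [24] ##... => .  t=2,i=9
  [23] #.### => #  t=1,i=4
  [22] #.##. => #  t=5,i=11
  [21] #.#.# => #  t=4,i=2
  [20] #.#.. => .  t=1,i=11
  [19] #..## => #  t=5,i=0
  [18] #..#. => .  t=0,i=0
  [17] #...# => .  t=1,i=13
  [16] #.... => #  t=0,i=6
  [15] .#### => .  t=0,i=10
  [14] .###. => .  t=2,i=7
  [13] .##.# => .  t=1,i=2
  [12] .##.. => #  t=3,i=6
  [11] .#.## => #  t=2,i=5
  [10] .#.#. => #  t=2,i=13
  [9] .#..# => #  t=0,i=2
  [8] .#... => #  t=0,i=5
  [7] ..### => #  t=0,i=9
  [6] ..##. => .  t=1,i=1
  [5] ..#.# => .  t=2,i=4
  [4] ..#.. => #  t=0,i=1
  [3] ...## => #  t=0,i=8
  [2] ...#. => .  t=2,i=3
  [1] ....# => #  t=0,i=7
  [0] ..... => .  t=3,i=9
  bits 11000000111010010001111110011010 = 3236503450

3236503450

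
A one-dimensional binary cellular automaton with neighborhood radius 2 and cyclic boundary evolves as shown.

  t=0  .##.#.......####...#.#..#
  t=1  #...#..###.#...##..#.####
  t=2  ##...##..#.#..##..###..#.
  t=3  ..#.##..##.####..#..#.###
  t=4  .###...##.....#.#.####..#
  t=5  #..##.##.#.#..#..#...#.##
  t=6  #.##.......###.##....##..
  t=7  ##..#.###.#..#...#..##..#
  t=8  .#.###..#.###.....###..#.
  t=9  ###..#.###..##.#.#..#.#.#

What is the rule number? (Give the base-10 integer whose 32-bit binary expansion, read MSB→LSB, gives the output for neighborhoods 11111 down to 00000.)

2971404905

  ##### -> #   bit 31 = 1  t=1,i=23
  ####. -> .   bit 30 = 0  t=0,i=14
  ###.# -> #   bit 29 = 1  t=1,i=9
  ###.. -> #   bit 28 = 1  t=0,i=15
  ##.## -> .   bit 27 = 0  t=3,i=10
  ##.#. -> .   bit 26 = 0  t=0,i=3
  ##..# -> .   bit 25 = 0  t=1,i=17
  ##... -> #   bit 24 = 1  t=0,i=16
  #.### -> .   bit 23 = 0  t=1,i=21
  #.##. -> .   bit 22 = 0  t=0,i=1
  #.#.# -> .   bit 21 = 0  t=4,i=16
  #.#.. -> #   bit 20 = 1  t=0,i=4
  #..## -> #   bit 19 = 1  t=1,i=6
  #..#. -> #   bit 18 = 1  t=0,i=23
  #...# -> .   bit 17 = 0  t=0,i=17
  #.... -> .   bit 16 = 0  t=0,i=6
  .#### -> .   bit 15 = 0  t=0,i=13
  .###. -> .   bit 14 = 0  t=1,i=8
  .##.# -> .   bit 13 = 0  t=0,i=2
  .##.. -> .   bit 12 = 0  t=1,i=16
  .#.## -> #   bit 11 = 1  t=0,i=0
  .#.#. -> .   bit 10 = 0  t=0,i=20
  .#..# -> #   bit 9 = 1  t=0,i=22
  .#... -> .   bit 8 = 0  t=0,i=5
  ..### -> .   bit 7 = 0  t=0,i=12
  ..##. -> #   bit 6 = 1  t=1,i=15
  ..#.# -> #   bit 5 = 1  t=0,i=19
  ..#.. -> .   bit 4 = 0  t=1,i=4
  ...## -> #   bit 3 = 1  t=0,i=11
  ...#. -> .   bit 2 = 0  t=0,i=18
  ....# -> .   bit 1 = 0  t=0,i=10
  ..... -> #   bit 0 = 1  t=0,i=7
  bits 10110001000111000000101001101001 = 2971404905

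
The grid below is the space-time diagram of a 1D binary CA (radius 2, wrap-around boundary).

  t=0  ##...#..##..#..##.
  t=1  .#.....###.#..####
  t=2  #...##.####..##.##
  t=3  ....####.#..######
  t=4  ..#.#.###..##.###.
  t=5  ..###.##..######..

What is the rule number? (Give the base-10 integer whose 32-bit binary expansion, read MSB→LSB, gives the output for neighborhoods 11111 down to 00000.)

  [31] ##### => #  t=3,i=14
  [30] ####. => #  t=1,i=16
  [29] ###.# => #  t=1,i=9
  [28] ###.. => .  t=2,i=0
  [27] ##.## => #  t=0,i=17
  [26] ##.#. => #  t=1,i=0
  [25] ##..# => .  t=0,i=10
  [24] ##... => .  t=0,i=2
  [23] #.### => #  t=2,i=7
  [22] #.##. => .  t=0,i=0
  [21] #.#.# => #  t=4,i=4
  [20] #.#.. => .  t=1,i=1
  [19] #..## => #  t=0,i=7
  [18] #..#. => #  t=0,i=11
  [17] #...# => .  t=0,i=3
  [16] #.... => .  t=1,i=3
  [15] .#### => .  t=1,i=15
  [14] .###. => #  t=1,i=8
  [13] .##.# => #  t=0,i=16
  [12] .##.. => #  t=0,i=1
  [11] .#.## => .  t=4,i=5
  [10] .#.#. => #  t=4,i=3
  [9] .#..# => .  t=0,i=6
  [8] .#... => .  t=1,i=2
  [7] ..### => #  t=1,i=7
  [6] ..##. => #  t=0,i=8
  [5] ..#.# => #  t=4,i=2
  [4] ..#.. => .  t=0,i=5
  [3] ...## => .  t=1,i=6
  [2] ...#. => .  t=0,i=4
  [1] ....# => #  t=1,i=5
  [0] ..... => #  t=1,i=4
  bits 11101100101011000111010011100011 = 3970725091

3970725091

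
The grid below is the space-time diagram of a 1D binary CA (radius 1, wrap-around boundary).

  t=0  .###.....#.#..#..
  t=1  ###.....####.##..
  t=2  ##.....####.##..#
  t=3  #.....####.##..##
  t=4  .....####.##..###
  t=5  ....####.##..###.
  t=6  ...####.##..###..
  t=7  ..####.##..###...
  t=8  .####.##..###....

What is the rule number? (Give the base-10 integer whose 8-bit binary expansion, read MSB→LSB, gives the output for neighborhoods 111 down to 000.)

  ### -> #   bit 7 = 1  t=0,i=2
  ##. -> .   bit 6 = 0  t=0,i=3
  #.# -> #   bit 5 = 1  t=0,i=10
  #.. -> .   bit 4 = 0  t=0,i=4
  .## -> #   bit 3 = 1  t=0,i=1
  .#. -> #   bit 2 = 1  t=0,i=9
  ..# -> #   bit 1 = 1  t=0,i=0
  ... -> .   bit 0 = 0  t=0,i=5
  bits 10101110 = 174

174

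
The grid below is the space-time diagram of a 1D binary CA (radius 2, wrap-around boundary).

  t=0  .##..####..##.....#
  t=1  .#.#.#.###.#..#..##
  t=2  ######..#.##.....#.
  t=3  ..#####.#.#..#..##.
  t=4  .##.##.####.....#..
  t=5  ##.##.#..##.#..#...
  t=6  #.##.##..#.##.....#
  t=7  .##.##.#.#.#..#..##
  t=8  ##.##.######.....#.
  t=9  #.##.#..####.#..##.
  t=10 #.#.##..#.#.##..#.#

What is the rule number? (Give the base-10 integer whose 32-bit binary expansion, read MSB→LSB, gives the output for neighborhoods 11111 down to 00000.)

  [31] ##### => #  t=2,i=2
  [30] ####. => #  t=0,i=7
  [29] ###.# => .  t=1,i=9
  [28] ###.. => #  t=0,i=8
  [27] ##.## => #  t=4,i=3
  [26] ##.#. => #  t=1,i=0
  [25] ##..# => #  t=0,i=3
  [24] ##... => .  t=0,i=13
  [23] #.### => .  t=1,i=7
  [22] #.##. => #  t=0,i=1
  [21] #.#.# => #  t=1,i=1
  [20] #.#.. => #  t=1,i=11
  [19] #..## => .  t=0,i=4
  [18] #..#. => .  t=1,i=13
  [17] #...# => .  t=3,i=0
  [16] #.... => #  t=0,i=14
  [15] .#### => .  t=0,i=6
  [14] .###. => #  t=1,i=8
  [13] .##.# => .  t=1,i=18
  [12] .##.. => .  t=0,i=2
  [11] .#.## => .  t=0,i=0
  [10] .#.#. => #  t=1,i=2
  [9] .#..# => .  t=1,i=12
  [8] .#... => .  t=4,i=17
  [7] ..### => #  t=0,i=5
  [6] ..##. => #  t=0,i=11
  [5] ..#.# => #  t=0,i=18
  [4] ..#.. => .  t=1,i=14
  [3] ...## => #  t=3,i=1
  [2] ...#. => #  t=0,i=17
  [1] ....# => .  t=0,i=16
  [0] ..... => .  t=0,i=15
  bits 11011110011100010100010011101100 = 3731965164

3731965164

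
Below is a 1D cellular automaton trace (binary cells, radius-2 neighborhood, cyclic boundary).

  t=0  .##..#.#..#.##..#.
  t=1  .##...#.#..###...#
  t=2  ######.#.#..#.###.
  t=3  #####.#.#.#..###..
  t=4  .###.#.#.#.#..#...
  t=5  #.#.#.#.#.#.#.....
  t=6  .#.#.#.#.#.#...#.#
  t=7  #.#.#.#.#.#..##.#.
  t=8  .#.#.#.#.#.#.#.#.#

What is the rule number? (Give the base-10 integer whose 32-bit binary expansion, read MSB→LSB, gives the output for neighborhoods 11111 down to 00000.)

  [31] ##### => #  t=2,i=2
  [30] ####. => #  t=2,i=4
  [29] ###.# => .  t=2,i=5
  [28] ###.. => .  t=1,i=13
  [27] ##.## => .  t=2,i=17
  [26] ##.#. => #  t=2,i=6
  [25] ##..# => .  t=0,i=3
  [24] ##... => #  t=1,i=3
  [23] #.### => #  t=2,i=0
  [22] #.##. => #  t=0,i=12
  [21] #.#.# => .  t=2,i=7
  [20] #.#.. => .  t=0,i=7
  [19] #..## => .  t=0,i=0
  [18] #..#. => .  t=0,i=4
  [17] #...# => #  t=1,i=4
  [16] #.... => .  t=4,i=16
  [15] .#### => #  t=2,i=1
  [14] .###. => #  t=1,i=12
  [13] .##.# => .  t=7,i=14
  [12] .##.. => #  t=0,i=2
  [11] .#.## => #  t=0,i=11
  [10] .#.#. => #  t=0,i=6
  [9] .#..# => #  t=0,i=8
  [8] .#... => .  t=4,i=15
  [7] ..### => .  t=1,i=11
  [6] ..##. => #  t=0,i=1
  [5] ..#.# => .  t=0,i=5
  [4] ..#.. => .  t=0,i=16
  [3] ...## => #  t=4,i=0
  [2] ...#. => #  t=1,i=5
  [1] ....# => .  t=4,i=17
  [0] ..... => #  t=5,i=15
  bits 11000101110000101101111001001101 = 3317882445

3317882445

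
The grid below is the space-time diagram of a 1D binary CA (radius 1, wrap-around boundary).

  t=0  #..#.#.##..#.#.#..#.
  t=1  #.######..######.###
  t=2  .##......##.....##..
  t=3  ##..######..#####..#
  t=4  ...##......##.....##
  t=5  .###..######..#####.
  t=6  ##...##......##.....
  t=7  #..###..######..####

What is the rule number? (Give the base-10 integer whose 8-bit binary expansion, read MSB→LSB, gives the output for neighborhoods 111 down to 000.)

47

  ###|.  b7=0 t=1,i=3
  ##.|.  b6=0 t=0,i=8
  #.#|#  b5=1 t=0,i=4
  #..|.  b4=0 t=0,i=1
  .##|#  b3=1 t=0,i=7
  .#.|#  b2=1 t=0,i=0
  ..#|#  b1=1 t=0,i=2
  ...|#  b0=1 t=2,i=4
  bits 00101111 = 47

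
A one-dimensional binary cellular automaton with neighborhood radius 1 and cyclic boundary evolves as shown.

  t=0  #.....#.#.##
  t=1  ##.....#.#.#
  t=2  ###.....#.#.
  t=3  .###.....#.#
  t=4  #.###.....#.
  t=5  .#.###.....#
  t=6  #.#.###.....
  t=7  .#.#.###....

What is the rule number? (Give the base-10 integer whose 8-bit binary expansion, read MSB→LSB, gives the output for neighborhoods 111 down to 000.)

240

  ### -> #   bit 7 = 1  t=0,i=11
  ##. -> #   bit 6 = 1  t=0,i=0
  #.# -> #   bit 5 = 1  t=0,i=7
  #.. -> #   bit 4 = 1  t=0,i=1
  .## -> .   bit 3 = 0  t=0,i=10
  .#. -> .   bit 2 = 0  t=0,i=6
  ..# -> .   bit 1 = 0  t=0,i=5
  ... -> .   bit 0 = 0  t=0,i=2
  bits 11110000 = 240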